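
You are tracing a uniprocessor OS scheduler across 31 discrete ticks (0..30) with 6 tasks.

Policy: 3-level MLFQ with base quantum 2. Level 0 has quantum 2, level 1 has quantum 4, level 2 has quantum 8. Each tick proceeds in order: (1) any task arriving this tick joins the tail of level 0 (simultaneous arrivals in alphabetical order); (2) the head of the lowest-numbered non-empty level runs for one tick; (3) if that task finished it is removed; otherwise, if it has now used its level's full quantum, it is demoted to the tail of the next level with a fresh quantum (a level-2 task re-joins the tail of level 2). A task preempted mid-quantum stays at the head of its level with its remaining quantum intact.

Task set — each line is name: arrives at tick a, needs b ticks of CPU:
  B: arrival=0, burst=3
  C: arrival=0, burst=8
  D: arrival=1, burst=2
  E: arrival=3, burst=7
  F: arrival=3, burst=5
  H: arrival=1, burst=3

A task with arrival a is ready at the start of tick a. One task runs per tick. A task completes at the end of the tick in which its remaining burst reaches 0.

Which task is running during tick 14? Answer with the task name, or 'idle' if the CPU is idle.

running at tick 14 = C

t=0: L0/L1/L2 = BC/-/- → run B
t=1: L0/L1/L2 = BCDH/-/- → run B
t=2: L0/L1/L2 = CDH/B/- → run C
t=3: L0/L1/L2 = CDHEF/B/- → run C
t=4: L0/L1/L2 = DHEF/BC/- → run D
t=5: L0/L1/L2 = DHEF/BC/- → run D
t=6: L0/L1/L2 = HEF/BC/- → run H
t=7: L0/L1/L2 = HEF/BC/- → run H
t=8: L0/L1/L2 = EF/BCH/- → run E
t=9: L0/L1/L2 = EF/BCH/- → run E
t=10: L0/L1/L2 = F/BCHE/- → run F
t=11: L0/L1/L2 = F/BCHE/- → run F
t=12: L0/L1/L2 = -/BCHEF/- → run B
t=13: L0/L1/L2 = -/CHEF/- → run C
t=14: L0/L1/L2 = -/CHEF/- → run C
t=15: L0/L1/L2 = -/CHEF/- → run C
t=16: L0/L1/L2 = -/CHEF/- → run C
t=17: L0/L1/L2 = -/HEF/C → run H
t=18: L0/L1/L2 = -/EF/C → run E
t=19: L0/L1/L2 = -/EF/C → run E
t=20: L0/L1/L2 = -/EF/C → run E
t=21: L0/L1/L2 = -/EF/C → run E
t=22: L0/L1/L2 = -/F/CE → run F
t=23: L0/L1/L2 = -/F/CE → run F
t=24: L0/L1/L2 = -/F/CE → run F
t=25: L0/L1/L2 = -/-/CE → run C
t=26: L0/L1/L2 = -/-/CE → run C
t=27: L0/L1/L2 = -/-/E → run E
t=28: (idle)
t=29: (idle)
t=30: (idle)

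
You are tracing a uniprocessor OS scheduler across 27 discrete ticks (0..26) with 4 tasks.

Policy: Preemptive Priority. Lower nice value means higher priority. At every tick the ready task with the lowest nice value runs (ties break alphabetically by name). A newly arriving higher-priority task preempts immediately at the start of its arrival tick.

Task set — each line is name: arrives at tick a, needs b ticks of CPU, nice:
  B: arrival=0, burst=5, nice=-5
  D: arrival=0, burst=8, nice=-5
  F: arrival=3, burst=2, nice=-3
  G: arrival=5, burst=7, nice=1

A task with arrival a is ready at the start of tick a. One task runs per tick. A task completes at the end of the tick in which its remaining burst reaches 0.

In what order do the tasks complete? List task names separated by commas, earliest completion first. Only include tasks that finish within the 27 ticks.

t=0: ready={B,D} → run B
t=1: ready={B,D} → run B
t=2: ready={B,D} → run B
t=3: ready={B,D,F} → run B
t=4: ready={B,D,F} → run B
t=5: ready={D,F,G} → run D
t=6: ready={D,F,G} → run D
t=7: ready={D,F,G} → run D
t=8: ready={D,F,G} → run D
t=9: ready={D,F,G} → run D
t=10: ready={D,F,G} → run D
t=11: ready={D,F,G} → run D
t=12: ready={D,F,G} → run D
t=13: ready={F,G} → run F
t=14: ready={F,G} → run F
t=15: ready={G} → run G
t=16: ready={G} → run G
t=17: ready={G} → run G
t=18: ready={G} → run G
t=19: ready={G} → run G
t=20: ready={G} → run G
t=21: ready={G} → run G
t=22: (idle)
t=23: (idle)
t=24: (idle)
t=25: (idle)
t=26: (idle)

completion order = B, D, F, G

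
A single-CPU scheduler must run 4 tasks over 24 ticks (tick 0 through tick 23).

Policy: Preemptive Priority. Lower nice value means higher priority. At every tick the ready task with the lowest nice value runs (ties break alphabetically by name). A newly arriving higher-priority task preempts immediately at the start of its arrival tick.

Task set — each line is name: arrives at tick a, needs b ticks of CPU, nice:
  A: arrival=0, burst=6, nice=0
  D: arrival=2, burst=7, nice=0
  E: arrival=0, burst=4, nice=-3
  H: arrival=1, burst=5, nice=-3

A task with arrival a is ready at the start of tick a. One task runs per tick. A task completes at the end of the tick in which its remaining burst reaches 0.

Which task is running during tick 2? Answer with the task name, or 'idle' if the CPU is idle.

t=0: ready={A,E} → run E
t=1: ready={A,E,H} → run E
t=2: ready={A,D,E,H} → run E
t=3: ready={A,D,E,H} → run E
t=4: ready={A,D,H} → run H
t=5: ready={A,D,H} → run H
t=6: ready={A,D,H} → run H
t=7: ready={A,D,H} → run H
t=8: ready={A,D,H} → run H
t=9: ready={A,D} → run A
t=10: ready={A,D} → run A
t=11: ready={A,D} → run A
t=12: ready={A,D} → run A
t=13: ready={A,D} → run A
t=14: ready={A,D} → run A
t=15: ready={D} → run D
t=16: ready={D} → run D
t=17: ready={D} → run D
t=18: ready={D} → run D
t=19: ready={D} → run D
t=20: ready={D} → run D
t=21: ready={D} → run D
t=22: (idle)
t=23: (idle)

running at tick 2 = E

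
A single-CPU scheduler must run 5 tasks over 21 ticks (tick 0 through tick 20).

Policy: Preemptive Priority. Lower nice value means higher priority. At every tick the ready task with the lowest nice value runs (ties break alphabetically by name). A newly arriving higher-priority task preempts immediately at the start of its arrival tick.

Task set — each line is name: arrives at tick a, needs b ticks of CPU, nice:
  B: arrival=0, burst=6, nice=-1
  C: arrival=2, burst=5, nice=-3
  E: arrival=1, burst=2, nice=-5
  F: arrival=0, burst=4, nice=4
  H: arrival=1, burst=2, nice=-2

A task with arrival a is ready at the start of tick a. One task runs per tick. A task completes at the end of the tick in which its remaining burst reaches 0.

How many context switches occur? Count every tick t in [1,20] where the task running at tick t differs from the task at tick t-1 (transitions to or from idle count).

context switches = 6

t=0: ready={B,F} → run B
t=1: ready={B,E,F,H} → run E
t=2: ready={B,C,E,F,H} → run E
t=3: ready={B,C,F,H} → run C
t=4: ready={B,C,F,H} → run C
t=5: ready={B,C,F,H} → run C
t=6: ready={B,C,F,H} → run C
t=7: ready={B,C,F,H} → run C
t=8: ready={B,F,H} → run H
t=9: ready={B,F,H} → run H
t=10: ready={B,F} → run B
t=11: ready={B,F} → run B
t=12: ready={B,F} → run B
t=13: ready={B,F} → run B
t=14: ready={B,F} → run B
t=15: ready={F} → run F
t=16: ready={F} → run F
t=17: ready={F} → run F
t=18: ready={F} → run F
t=19: (idle)
t=20: (idle)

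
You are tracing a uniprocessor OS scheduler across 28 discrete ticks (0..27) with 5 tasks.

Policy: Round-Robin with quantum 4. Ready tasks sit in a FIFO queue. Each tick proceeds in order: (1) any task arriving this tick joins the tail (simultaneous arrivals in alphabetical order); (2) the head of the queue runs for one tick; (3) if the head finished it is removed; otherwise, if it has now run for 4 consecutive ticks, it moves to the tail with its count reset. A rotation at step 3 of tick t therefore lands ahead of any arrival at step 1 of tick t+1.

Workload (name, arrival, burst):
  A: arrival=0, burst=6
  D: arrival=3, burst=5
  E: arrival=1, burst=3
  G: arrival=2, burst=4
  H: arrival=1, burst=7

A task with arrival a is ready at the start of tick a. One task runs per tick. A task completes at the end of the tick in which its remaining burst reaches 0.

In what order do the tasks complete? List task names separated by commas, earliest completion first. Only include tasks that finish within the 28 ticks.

completion order = E, G, A, H, D

t=0: queue=[A] q_used=0 → run A
t=1: queue=[A,E,H] q_used=1 → run A
t=2: queue=[A,E,H,G] q_used=2 → run A
t=3: queue=[A,E,H,G,D] q_used=3 → run A
t=4: queue=[E,H,G,D,A] q_used=0 → run E
t=5: queue=[E,H,G,D,A] q_used=1 → run E
t=6: queue=[E,H,G,D,A] q_used=2 → run E
t=7: queue=[H,G,D,A] q_used=0 → run H
t=8: queue=[H,G,D,A] q_used=1 → run H
t=9: queue=[H,G,D,A] q_used=2 → run H
t=10: queue=[H,G,D,A] q_used=3 → run H
t=11: queue=[G,D,A,H] q_used=0 → run G
t=12: queue=[G,D,A,H] q_used=1 → run G
t=13: queue=[G,D,A,H] q_used=2 → run G
t=14: queue=[G,D,A,H] q_used=3 → run G
t=15: queue=[D,A,H] q_used=0 → run D
t=16: queue=[D,A,H] q_used=1 → run D
t=17: queue=[D,A,H] q_used=2 → run D
t=18: queue=[D,A,H] q_used=3 → run D
t=19: queue=[A,H,D] q_used=0 → run A
t=20: queue=[A,H,D] q_used=1 → run A
t=21: queue=[H,D] q_used=0 → run H
t=22: queue=[H,D] q_used=1 → run H
t=23: queue=[H,D] q_used=2 → run H
t=24: queue=[D] q_used=0 → run D
t=25: (idle)
t=26: (idle)
t=27: (idle)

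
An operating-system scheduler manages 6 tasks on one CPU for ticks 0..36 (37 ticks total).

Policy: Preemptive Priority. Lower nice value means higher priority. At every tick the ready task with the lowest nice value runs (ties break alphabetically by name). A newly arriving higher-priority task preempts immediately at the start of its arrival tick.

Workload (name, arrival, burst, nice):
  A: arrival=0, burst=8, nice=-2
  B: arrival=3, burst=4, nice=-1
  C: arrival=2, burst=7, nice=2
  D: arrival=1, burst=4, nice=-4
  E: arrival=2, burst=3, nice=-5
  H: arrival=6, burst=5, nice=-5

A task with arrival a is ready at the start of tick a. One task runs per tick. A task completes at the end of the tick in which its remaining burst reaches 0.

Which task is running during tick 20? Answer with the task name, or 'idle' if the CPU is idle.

running at tick 20 = B

t=0: ready={A} → run A
t=1: ready={A,D} → run D
t=2: ready={A,C,D,E} → run E
t=3: ready={A,B,C,D,E} → run E
t=4: ready={A,B,C,D,E} → run E
t=5: ready={A,B,C,D} → run D
t=6: ready={A,B,C,D,H} → run H
t=7: ready={A,B,C,D,H} → run H
t=8: ready={A,B,C,D,H} → run H
t=9: ready={A,B,C,D,H} → run H
t=10: ready={A,B,C,D,H} → run H
t=11: ready={A,B,C,D} → run D
t=12: ready={A,B,C,D} → run D
t=13: ready={A,B,C} → run A
t=14: ready={A,B,C} → run A
t=15: ready={A,B,C} → run A
t=16: ready={A,B,C} → run A
t=17: ready={A,B,C} → run A
t=18: ready={A,B,C} → run A
t=19: ready={A,B,C} → run A
t=20: ready={B,C} → run B
t=21: ready={B,C} → run B
t=22: ready={B,C} → run B
t=23: ready={B,C} → run B
t=24: ready={C} → run C
t=25: ready={C} → run C
t=26: ready={C} → run C
t=27: ready={C} → run C
t=28: ready={C} → run C
t=29: ready={C} → run C
t=30: ready={C} → run C
t=31: (idle)
t=32: (idle)
t=33: (idle)
t=34: (idle)
t=35: (idle)
t=36: (idle)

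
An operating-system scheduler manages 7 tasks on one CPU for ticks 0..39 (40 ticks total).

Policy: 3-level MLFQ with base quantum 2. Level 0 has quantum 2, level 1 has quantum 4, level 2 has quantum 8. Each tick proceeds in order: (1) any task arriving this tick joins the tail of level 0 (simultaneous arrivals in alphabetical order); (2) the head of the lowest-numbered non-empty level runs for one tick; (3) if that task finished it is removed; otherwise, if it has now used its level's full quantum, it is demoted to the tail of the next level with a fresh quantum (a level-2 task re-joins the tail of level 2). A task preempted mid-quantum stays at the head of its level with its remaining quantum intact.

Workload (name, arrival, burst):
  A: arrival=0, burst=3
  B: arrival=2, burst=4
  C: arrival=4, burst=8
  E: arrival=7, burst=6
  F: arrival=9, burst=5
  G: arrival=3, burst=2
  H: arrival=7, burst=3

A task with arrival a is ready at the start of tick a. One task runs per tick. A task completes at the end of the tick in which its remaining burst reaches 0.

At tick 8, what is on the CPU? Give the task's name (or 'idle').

running at tick 8 = E

t=0: L0/L1/L2 = A/-/- → run A
t=1: L0/L1/L2 = A/-/- → run A
t=2: L0/L1/L2 = B/A/- → run B
t=3: L0/L1/L2 = BG/A/- → run B
t=4: L0/L1/L2 = GC/AB/- → run G
t=5: L0/L1/L2 = GC/AB/- → run G
t=6: L0/L1/L2 = C/AB/- → run C
t=7: L0/L1/L2 = CEH/AB/- → run C
t=8: L0/L1/L2 = EH/ABC/- → run E
t=9: L0/L1/L2 = EHF/ABC/- → run E
t=10: L0/L1/L2 = HF/ABCE/- → run H
t=11: L0/L1/L2 = HF/ABCE/- → run H
t=12: L0/L1/L2 = F/ABCEH/- → run F
t=13: L0/L1/L2 = F/ABCEH/- → run F
t=14: L0/L1/L2 = -/ABCEHF/- → run A
t=15: L0/L1/L2 = -/BCEHF/- → run B
t=16: L0/L1/L2 = -/BCEHF/- → run B
t=17: L0/L1/L2 = -/CEHF/- → run C
t=18: L0/L1/L2 = -/CEHF/- → run C
t=19: L0/L1/L2 = -/CEHF/- → run C
t=20: L0/L1/L2 = -/CEHF/- → run C
t=21: L0/L1/L2 = -/EHF/C → run E
t=22: L0/L1/L2 = -/EHF/C → run E
t=23: L0/L1/L2 = -/EHF/C → run E
t=24: L0/L1/L2 = -/EHF/C → run E
t=25: L0/L1/L2 = -/HF/C → run H
t=26: L0/L1/L2 = -/F/C → run F
t=27: L0/L1/L2 = -/F/C → run F
t=28: L0/L1/L2 = -/F/C → run F
t=29: L0/L1/L2 = -/-/C → run C
t=30: L0/L1/L2 = -/-/C → run C
t=31: (idle)
t=32: (idle)
t=33: (idle)
t=34: (idle)
t=35: (idle)
t=36: (idle)
t=37: (idle)
t=38: (idle)
t=39: (idle)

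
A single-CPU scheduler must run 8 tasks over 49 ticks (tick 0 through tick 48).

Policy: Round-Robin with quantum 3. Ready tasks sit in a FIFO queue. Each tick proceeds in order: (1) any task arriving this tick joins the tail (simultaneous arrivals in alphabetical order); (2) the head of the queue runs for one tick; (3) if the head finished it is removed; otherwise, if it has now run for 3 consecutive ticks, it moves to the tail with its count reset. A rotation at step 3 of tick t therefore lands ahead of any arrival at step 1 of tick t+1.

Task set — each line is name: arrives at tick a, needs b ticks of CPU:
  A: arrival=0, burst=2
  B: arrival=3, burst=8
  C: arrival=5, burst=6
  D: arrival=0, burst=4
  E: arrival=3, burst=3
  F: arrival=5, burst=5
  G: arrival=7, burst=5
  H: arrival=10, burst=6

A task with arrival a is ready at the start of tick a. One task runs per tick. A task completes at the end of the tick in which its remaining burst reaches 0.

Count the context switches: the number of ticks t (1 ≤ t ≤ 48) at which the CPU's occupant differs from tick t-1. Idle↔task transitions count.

context switches = 15

t=0: queue=[A,D] q_used=0 → run A
t=1: queue=[A,D] q_used=1 → run A
t=2: queue=[D] q_used=0 → run D
t=3: queue=[D,B,E] q_used=1 → run D
t=4: queue=[D,B,E] q_used=2 → run D
t=5: queue=[B,E,D,C,F] q_used=0 → run B
t=6: queue=[B,E,D,C,F] q_used=1 → run B
t=7: queue=[B,E,D,C,F,G] q_used=2 → run B
t=8: queue=[E,D,C,F,G,B] q_used=0 → run E
t=9: queue=[E,D,C,F,G,B] q_used=1 → run E
t=10: queue=[E,D,C,F,G,B,H] q_used=2 → run E
t=11: queue=[D,C,F,G,B,H] q_used=0 → run D
t=12: queue=[C,F,G,B,H] q_used=0 → run C
t=13: queue=[C,F,G,B,H] q_used=1 → run C
t=14: queue=[C,F,G,B,H] q_used=2 → run C
t=15: queue=[F,G,B,H,C] q_used=0 → run F
t=16: queue=[F,G,B,H,C] q_used=1 → run F
t=17: queue=[F,G,B,H,C] q_used=2 → run F
t=18: queue=[G,B,H,C,F] q_used=0 → run G
t=19: queue=[G,B,H,C,F] q_used=1 → run G
t=20: queue=[G,B,H,C,F] q_used=2 → run G
t=21: queue=[B,H,C,F,G] q_used=0 → run B
t=22: queue=[B,H,C,F,G] q_used=1 → run B
t=23: queue=[B,H,C,F,G] q_used=2 → run B
t=24: queue=[H,C,F,G,B] q_used=0 → run H
t=25: queue=[H,C,F,G,B] q_used=1 → run H
t=26: queue=[H,C,F,G,B] q_used=2 → run H
t=27: queue=[C,F,G,B,H] q_used=0 → run C
t=28: queue=[C,F,G,B,H] q_used=1 → run C
t=29: queue=[C,F,G,B,H] q_used=2 → run C
t=30: queue=[F,G,B,H] q_used=0 → run F
t=31: queue=[F,G,B,H] q_used=1 → run F
t=32: queue=[G,B,H] q_used=0 → run G
t=33: queue=[G,B,H] q_used=1 → run G
t=34: queue=[B,H] q_used=0 → run B
t=35: queue=[B,H] q_used=1 → run B
t=36: queue=[H] q_used=0 → run H
t=37: queue=[H] q_used=1 → run H
t=38: queue=[H] q_used=2 → run H
t=39: (idle)
t=40: (idle)
t=41: (idle)
t=42: (idle)
t=43: (idle)
t=44: (idle)
t=45: (idle)
t=46: (idle)
t=47: (idle)
t=48: (idle)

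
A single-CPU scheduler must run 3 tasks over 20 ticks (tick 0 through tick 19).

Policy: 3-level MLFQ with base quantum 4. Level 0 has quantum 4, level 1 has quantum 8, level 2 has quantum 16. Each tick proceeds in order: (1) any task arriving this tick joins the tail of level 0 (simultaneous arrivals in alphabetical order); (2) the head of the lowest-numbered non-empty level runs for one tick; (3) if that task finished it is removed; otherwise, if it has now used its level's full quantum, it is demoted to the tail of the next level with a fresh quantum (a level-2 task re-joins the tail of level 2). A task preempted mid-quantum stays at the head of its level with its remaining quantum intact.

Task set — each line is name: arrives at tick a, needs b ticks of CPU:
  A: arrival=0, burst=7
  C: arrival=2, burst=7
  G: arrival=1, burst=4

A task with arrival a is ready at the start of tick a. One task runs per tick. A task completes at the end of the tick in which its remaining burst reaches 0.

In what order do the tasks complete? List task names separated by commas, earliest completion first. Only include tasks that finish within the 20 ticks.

t=0: L0/L1/L2 = A/-/- → run A
t=1: L0/L1/L2 = AG/-/- → run A
t=2: L0/L1/L2 = AGC/-/- → run A
t=3: L0/L1/L2 = AGC/-/- → run A
t=4: L0/L1/L2 = GC/A/- → run G
t=5: L0/L1/L2 = GC/A/- → run G
t=6: L0/L1/L2 = GC/A/- → run G
t=7: L0/L1/L2 = GC/A/- → run G
t=8: L0/L1/L2 = C/A/- → run C
t=9: L0/L1/L2 = C/A/- → run C
t=10: L0/L1/L2 = C/A/- → run C
t=11: L0/L1/L2 = C/A/- → run C
t=12: L0/L1/L2 = -/AC/- → run A
t=13: L0/L1/L2 = -/AC/- → run A
t=14: L0/L1/L2 = -/AC/- → run A
t=15: L0/L1/L2 = -/C/- → run C
t=16: L0/L1/L2 = -/C/- → run C
t=17: L0/L1/L2 = -/C/- → run C
t=18: (idle)
t=19: (idle)

completion order = G, A, C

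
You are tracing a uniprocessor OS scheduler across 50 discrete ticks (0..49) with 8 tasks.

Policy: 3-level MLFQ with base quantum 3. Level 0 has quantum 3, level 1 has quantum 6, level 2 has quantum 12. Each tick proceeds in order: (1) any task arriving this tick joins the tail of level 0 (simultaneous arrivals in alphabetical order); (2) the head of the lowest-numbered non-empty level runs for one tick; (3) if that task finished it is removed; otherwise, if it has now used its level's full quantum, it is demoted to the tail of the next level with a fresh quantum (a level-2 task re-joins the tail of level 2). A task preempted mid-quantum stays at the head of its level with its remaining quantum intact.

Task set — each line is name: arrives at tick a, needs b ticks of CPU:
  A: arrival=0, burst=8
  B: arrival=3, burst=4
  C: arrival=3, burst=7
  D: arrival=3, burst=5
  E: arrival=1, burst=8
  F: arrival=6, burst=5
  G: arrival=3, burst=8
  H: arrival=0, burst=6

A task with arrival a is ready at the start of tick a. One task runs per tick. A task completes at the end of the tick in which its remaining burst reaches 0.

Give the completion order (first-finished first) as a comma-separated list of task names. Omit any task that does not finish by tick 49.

completion order = A, H, E, B, C, D, G

t=0: L0/L1/L2 = AH/-/- → run A
t=1: L0/L1/L2 = AHE/-/- → run A
t=2: L0/L1/L2 = AHE/-/- → run A
t=3: L0/L1/L2 = HEBCDG/A/- → run H
t=4: L0/L1/L2 = HEBCDG/A/- → run H
t=5: L0/L1/L2 = HEBCDG/A/- → run H
t=6: L0/L1/L2 = EBCDGF/AH/- → run E
t=7: L0/L1/L2 = EBCDGF/AH/- → run E
t=8: L0/L1/L2 = EBCDGF/AH/- → run E
t=9: L0/L1/L2 = BCDGF/AHE/- → run B
t=10: L0/L1/L2 = BCDGF/AHE/- → run B
t=11: L0/L1/L2 = BCDGF/AHE/- → run B
t=12: L0/L1/L2 = CDGF/AHEB/- → run C
t=13: L0/L1/L2 = CDGF/AHEB/- → run C
t=14: L0/L1/L2 = CDGF/AHEB/- → run C
t=15: L0/L1/L2 = DGF/AHEBC/- → run D
t=16: L0/L1/L2 = DGF/AHEBC/- → run D
t=17: L0/L1/L2 = DGF/AHEBC/- → run D
t=18: L0/L1/L2 = GF/AHEBCD/- → run G
t=19: L0/L1/L2 = GF/AHEBCD/- → run G
t=20: L0/L1/L2 = GF/AHEBCD/- → run G
t=21: L0/L1/L2 = F/AHEBCDG/- → run F
t=22: L0/L1/L2 = F/AHEBCDG/- → run F
t=23: L0/L1/L2 = F/AHEBCDG/- → run F
t=24: L0/L1/L2 = -/AHEBCDGF/- → run A
t=25: L0/L1/L2 = -/AHEBCDGF/- → run A
t=26: L0/L1/L2 = -/AHEBCDGF/- → run A
t=27: L0/L1/L2 = -/AHEBCDGF/- → run A
t=28: L0/L1/L2 = -/AHEBCDGF/- → run A
t=29: L0/L1/L2 = -/HEBCDGF/- → run H
t=30: L0/L1/L2 = -/HEBCDGF/- → run H
t=31: L0/L1/L2 = -/HEBCDGF/- → run H
t=32: L0/L1/L2 = -/EBCDGF/- → run E
t=33: L0/L1/L2 = -/EBCDGF/- → run E
t=34: L0/L1/L2 = -/EBCDGF/- → run E
t=35: L0/L1/L2 = -/EBCDGF/- → run E
t=36: L0/L1/L2 = -/EBCDGF/- → run E
t=37: L0/L1/L2 = -/BCDGF/- → run B
t=38: L0/L1/L2 = -/CDGF/- → run C
t=39: L0/L1/L2 = -/CDGF/- → run C
t=40: L0/L1/L2 = -/CDGF/- → run C
t=41: L0/L1/L2 = -/CDGF/- → run C
t=42: L0/L1/L2 = -/DGF/- → run D
t=43: L0/L1/L2 = -/DGF/- → run D
t=44: L0/L1/L2 = -/GF/- → run G
t=45: L0/L1/L2 = -/GF/- → run G
t=46: L0/L1/L2 = -/GF/- → run G
t=47: L0/L1/L2 = -/GF/- → run G
t=48: L0/L1/L2 = -/GF/- → run G
t=49: L0/L1/L2 = -/F/- → run F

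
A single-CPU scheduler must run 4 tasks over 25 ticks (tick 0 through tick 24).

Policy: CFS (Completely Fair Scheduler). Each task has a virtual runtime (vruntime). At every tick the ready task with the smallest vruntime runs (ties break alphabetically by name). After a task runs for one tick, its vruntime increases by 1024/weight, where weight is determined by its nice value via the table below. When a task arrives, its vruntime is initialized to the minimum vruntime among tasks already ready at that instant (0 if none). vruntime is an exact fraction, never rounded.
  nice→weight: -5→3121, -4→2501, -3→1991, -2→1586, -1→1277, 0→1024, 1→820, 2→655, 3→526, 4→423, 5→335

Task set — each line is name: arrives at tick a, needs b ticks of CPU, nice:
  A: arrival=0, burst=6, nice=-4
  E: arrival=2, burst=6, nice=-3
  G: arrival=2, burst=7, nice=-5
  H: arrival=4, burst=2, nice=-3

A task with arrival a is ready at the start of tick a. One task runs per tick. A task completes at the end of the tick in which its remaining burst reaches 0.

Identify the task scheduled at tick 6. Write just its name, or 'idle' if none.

t=0: vr[A=0] → run A
t=1: vr[A=1024/2501] → run A
t=2: vr[A=2048/2501 E=2048/2501 G=2048/2501] → run A
t=3: vr[A=3072/2501 E=2048/2501 G=2048/2501] → run E
t=4: vr[A=3072/2501 E=6638592/4979491 G=2048/2501 H=2048/2501] → run G
t=5: vr[A=3072/2501 E=6638592/4979491 G=8952832/7805621 H=2048/2501] → run H
t=6: vr[A=3072/2501 E=6638592/4979491 G=8952832/7805621 H=6638592/4979491] → run G
t=7: vr[A=3072/2501 E=6638592/4979491 G=11513856/7805621 H=6638592/4979491] → run A
t=8: vr[A=4096/2501 E=6638592/4979491 G=11513856/7805621 H=6638592/4979491] → run E
t=9: vr[A=4096/2501 E=9199616/4979491 G=11513856/7805621 H=6638592/4979491] → run H
t=10: vr[A=4096/2501 E=9199616/4979491 G=11513856/7805621] → run G
t=11: vr[A=4096/2501 E=9199616/4979491 G=14074880/7805621] → run A
t=12: vr[A=5120/2501 E=9199616/4979491 G=14074880/7805621] → run G
t=13: vr[A=5120/2501 E=9199616/4979491 G=16635904/7805621] → run E
t=14: vr[A=5120/2501 E=11760640/4979491 G=16635904/7805621] → run A
t=15: vr[E=11760640/4979491 G=16635904/7805621] → run G
t=16: vr[E=11760640/4979491 G=19196928/7805621] → run E
t=17: vr[E=14321664/4979491 G=19196928/7805621] → run G
t=18: vr[E=14321664/4979491 G=21757952/7805621] → run G
t=19: vr[E=14321664/4979491] → run E
t=20: vr[E=16882688/4979491] → run E
t=21: (idle)
t=22: (idle)
t=23: (idle)
t=24: (idle)

running at tick 6 = G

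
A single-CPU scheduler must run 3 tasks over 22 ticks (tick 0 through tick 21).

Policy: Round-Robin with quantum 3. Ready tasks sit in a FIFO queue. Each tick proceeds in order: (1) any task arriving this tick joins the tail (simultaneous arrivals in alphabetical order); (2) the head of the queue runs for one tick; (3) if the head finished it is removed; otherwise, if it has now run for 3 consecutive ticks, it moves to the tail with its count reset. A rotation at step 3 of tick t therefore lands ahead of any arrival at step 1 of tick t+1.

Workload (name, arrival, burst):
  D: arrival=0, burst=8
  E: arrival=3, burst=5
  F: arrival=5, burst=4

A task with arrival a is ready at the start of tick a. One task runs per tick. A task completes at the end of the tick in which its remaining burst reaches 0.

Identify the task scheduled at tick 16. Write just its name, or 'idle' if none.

t=0: queue=[D] q_used=0 → run D
t=1: queue=[D] q_used=1 → run D
t=2: queue=[D] q_used=2 → run D
t=3: queue=[D,E] q_used=0 → run D
t=4: queue=[D,E] q_used=1 → run D
t=5: queue=[D,E,F] q_used=2 → run D
t=6: queue=[E,F,D] q_used=0 → run E
t=7: queue=[E,F,D] q_used=1 → run E
t=8: queue=[E,F,D] q_used=2 → run E
t=9: queue=[F,D,E] q_used=0 → run F
t=10: queue=[F,D,E] q_used=1 → run F
t=11: queue=[F,D,E] q_used=2 → run F
t=12: queue=[D,E,F] q_used=0 → run D
t=13: queue=[D,E,F] q_used=1 → run D
t=14: queue=[E,F] q_used=0 → run E
t=15: queue=[E,F] q_used=1 → run E
t=16: queue=[F] q_used=0 → run F
t=17: (idle)
t=18: (idle)
t=19: (idle)
t=20: (idle)
t=21: (idle)

running at tick 16 = F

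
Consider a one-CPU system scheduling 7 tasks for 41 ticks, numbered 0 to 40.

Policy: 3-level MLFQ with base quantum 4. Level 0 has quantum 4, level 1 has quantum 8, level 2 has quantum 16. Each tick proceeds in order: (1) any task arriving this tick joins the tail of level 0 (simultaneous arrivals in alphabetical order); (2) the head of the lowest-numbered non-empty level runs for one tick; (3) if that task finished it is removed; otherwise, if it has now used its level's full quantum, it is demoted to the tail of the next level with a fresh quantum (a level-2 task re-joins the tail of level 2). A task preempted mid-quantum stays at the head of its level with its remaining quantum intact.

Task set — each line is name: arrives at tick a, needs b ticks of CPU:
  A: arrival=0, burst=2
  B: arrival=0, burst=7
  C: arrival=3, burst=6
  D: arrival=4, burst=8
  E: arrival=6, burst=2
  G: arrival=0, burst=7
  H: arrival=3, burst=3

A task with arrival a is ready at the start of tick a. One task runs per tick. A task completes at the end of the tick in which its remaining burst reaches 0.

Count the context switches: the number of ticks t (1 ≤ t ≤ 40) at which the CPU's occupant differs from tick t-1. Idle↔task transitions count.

context switches = 11

t=0: L0/L1/L2 = ABG/-/- → run A
t=1: L0/L1/L2 = ABG/-/- → run A
t=2: L0/L1/L2 = BG/-/- → run B
t=3: L0/L1/L2 = BGCH/-/- → run B
t=4: L0/L1/L2 = BGCHD/-/- → run B
t=5: L0/L1/L2 = BGCHD/-/- → run B
t=6: L0/L1/L2 = GCHDE/B/- → run G
t=7: L0/L1/L2 = GCHDE/B/- → run G
t=8: L0/L1/L2 = GCHDE/B/- → run G
t=9: L0/L1/L2 = GCHDE/B/- → run G
t=10: L0/L1/L2 = CHDE/BG/- → run C
t=11: L0/L1/L2 = CHDE/BG/- → run C
t=12: L0/L1/L2 = CHDE/BG/- → run C
t=13: L0/L1/L2 = CHDE/BG/- → run C
t=14: L0/L1/L2 = HDE/BGC/- → run H
t=15: L0/L1/L2 = HDE/BGC/- → run H
t=16: L0/L1/L2 = HDE/BGC/- → run H
t=17: L0/L1/L2 = DE/BGC/- → run D
t=18: L0/L1/L2 = DE/BGC/- → run D
t=19: L0/L1/L2 = DE/BGC/- → run D
t=20: L0/L1/L2 = DE/BGC/- → run D
t=21: L0/L1/L2 = E/BGCD/- → run E
t=22: L0/L1/L2 = E/BGCD/- → run E
t=23: L0/L1/L2 = -/BGCD/- → run B
t=24: L0/L1/L2 = -/BGCD/- → run B
t=25: L0/L1/L2 = -/BGCD/- → run B
t=26: L0/L1/L2 = -/GCD/- → run G
t=27: L0/L1/L2 = -/GCD/- → run G
t=28: L0/L1/L2 = -/GCD/- → run G
t=29: L0/L1/L2 = -/CD/- → run C
t=30: L0/L1/L2 = -/CD/- → run C
t=31: L0/L1/L2 = -/D/- → run D
t=32: L0/L1/L2 = -/D/- → run D
t=33: L0/L1/L2 = -/D/- → run D
t=34: L0/L1/L2 = -/D/- → run D
t=35: (idle)
t=36: (idle)
t=37: (idle)
t=38: (idle)
t=39: (idle)
t=40: (idle)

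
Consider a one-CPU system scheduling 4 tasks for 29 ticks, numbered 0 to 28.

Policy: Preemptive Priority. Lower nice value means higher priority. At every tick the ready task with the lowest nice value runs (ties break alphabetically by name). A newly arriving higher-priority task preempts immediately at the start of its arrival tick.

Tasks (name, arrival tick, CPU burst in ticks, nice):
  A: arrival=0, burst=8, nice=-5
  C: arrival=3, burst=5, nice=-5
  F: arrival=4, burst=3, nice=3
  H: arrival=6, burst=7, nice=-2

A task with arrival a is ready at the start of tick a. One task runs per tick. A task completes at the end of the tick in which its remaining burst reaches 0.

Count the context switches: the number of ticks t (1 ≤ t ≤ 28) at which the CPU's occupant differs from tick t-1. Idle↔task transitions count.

t=0: ready={A} → run A
t=1: ready={A} → run A
t=2: ready={A} → run A
t=3: ready={A,C} → run A
t=4: ready={A,C,F} → run A
t=5: ready={A,C,F} → run A
t=6: ready={A,C,F,H} → run A
t=7: ready={A,C,F,H} → run A
t=8: ready={C,F,H} → run C
t=9: ready={C,F,H} → run C
t=10: ready={C,F,H} → run C
t=11: ready={C,F,H} → run C
t=12: ready={C,F,H} → run C
t=13: ready={F,H} → run H
t=14: ready={F,H} → run H
t=15: ready={F,H} → run H
t=16: ready={F,H} → run H
t=17: ready={F,H} → run H
t=18: ready={F,H} → run H
t=19: ready={F,H} → run H
t=20: ready={F} → run F
t=21: ready={F} → run F
t=22: ready={F} → run F
t=23: (idle)
t=24: (idle)
t=25: (idle)
t=26: (idle)
t=27: (idle)
t=28: (idle)

context switches = 4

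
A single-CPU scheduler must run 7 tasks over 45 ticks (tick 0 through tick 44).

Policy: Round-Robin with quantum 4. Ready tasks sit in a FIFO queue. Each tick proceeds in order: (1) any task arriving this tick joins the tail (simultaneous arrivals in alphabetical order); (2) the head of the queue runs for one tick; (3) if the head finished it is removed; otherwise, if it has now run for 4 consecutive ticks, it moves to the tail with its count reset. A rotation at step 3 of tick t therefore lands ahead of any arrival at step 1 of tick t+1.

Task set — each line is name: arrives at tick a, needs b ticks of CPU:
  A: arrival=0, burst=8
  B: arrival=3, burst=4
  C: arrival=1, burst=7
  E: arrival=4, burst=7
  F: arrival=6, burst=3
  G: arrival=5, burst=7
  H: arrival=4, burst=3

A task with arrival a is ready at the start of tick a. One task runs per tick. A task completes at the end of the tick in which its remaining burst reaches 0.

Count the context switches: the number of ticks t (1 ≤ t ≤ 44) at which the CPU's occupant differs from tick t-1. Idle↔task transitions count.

context switches = 11

t=0: queue=[A] q_used=0 → run A
t=1: queue=[A,C] q_used=1 → run A
t=2: queue=[A,C] q_used=2 → run A
t=3: queue=[A,C,B] q_used=3 → run A
t=4: queue=[C,B,A,E,H] q_used=0 → run C
t=5: queue=[C,B,A,E,H,G] q_used=1 → run C
t=6: queue=[C,B,A,E,H,G,F] q_used=2 → run C
t=7: queue=[C,B,A,E,H,G,F] q_used=3 → run C
t=8: queue=[B,A,E,H,G,F,C] q_used=0 → run B
t=9: queue=[B,A,E,H,G,F,C] q_used=1 → run B
t=10: queue=[B,A,E,H,G,F,C] q_used=2 → run B
t=11: queue=[B,A,E,H,G,F,C] q_used=3 → run B
t=12: queue=[A,E,H,G,F,C] q_used=0 → run A
t=13: queue=[A,E,H,G,F,C] q_used=1 → run A
t=14: queue=[A,E,H,G,F,C] q_used=2 → run A
t=15: queue=[A,E,H,G,F,C] q_used=3 → run A
t=16: queue=[E,H,G,F,C] q_used=0 → run E
t=17: queue=[E,H,G,F,C] q_used=1 → run E
t=18: queue=[E,H,G,F,C] q_used=2 → run E
t=19: queue=[E,H,G,F,C] q_used=3 → run E
t=20: queue=[H,G,F,C,E] q_used=0 → run H
t=21: queue=[H,G,F,C,E] q_used=1 → run H
t=22: queue=[H,G,F,C,E] q_used=2 → run H
t=23: queue=[G,F,C,E] q_used=0 → run G
t=24: queue=[G,F,C,E] q_used=1 → run G
t=25: queue=[G,F,C,E] q_used=2 → run G
t=26: queue=[G,F,C,E] q_used=3 → run G
t=27: queue=[F,C,E,G] q_used=0 → run F
t=28: queue=[F,C,E,G] q_used=1 → run F
t=29: queue=[F,C,E,G] q_used=2 → run F
t=30: queue=[C,E,G] q_used=0 → run C
t=31: queue=[C,E,G] q_used=1 → run C
t=32: queue=[C,E,G] q_used=2 → run C
t=33: queue=[E,G] q_used=0 → run E
t=34: queue=[E,G] q_used=1 → run E
t=35: queue=[E,G] q_used=2 → run E
t=36: queue=[G] q_used=0 → run G
t=37: queue=[G] q_used=1 → run G
t=38: queue=[G] q_used=2 → run G
t=39: (idle)
t=40: (idle)
t=41: (idle)
t=42: (idle)
t=43: (idle)
t=44: (idle)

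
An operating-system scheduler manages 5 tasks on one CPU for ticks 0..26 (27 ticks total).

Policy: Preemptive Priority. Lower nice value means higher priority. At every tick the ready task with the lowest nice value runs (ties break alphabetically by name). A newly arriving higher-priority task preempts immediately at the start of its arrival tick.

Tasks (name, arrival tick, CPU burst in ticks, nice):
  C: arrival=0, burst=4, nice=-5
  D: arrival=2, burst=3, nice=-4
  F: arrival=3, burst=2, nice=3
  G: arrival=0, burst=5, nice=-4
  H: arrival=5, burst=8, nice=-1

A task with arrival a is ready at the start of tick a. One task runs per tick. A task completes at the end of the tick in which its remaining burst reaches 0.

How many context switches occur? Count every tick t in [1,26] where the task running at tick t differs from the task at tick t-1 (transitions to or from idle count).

context switches = 5

t=0: ready={C,G} → run C
t=1: ready={C,G} → run C
t=2: ready={C,D,G} → run C
t=3: ready={C,D,F,G} → run C
t=4: ready={D,F,G} → run D
t=5: ready={D,F,G,H} → run D
t=6: ready={D,F,G,H} → run D
t=7: ready={F,G,H} → run G
t=8: ready={F,G,H} → run G
t=9: ready={F,G,H} → run G
t=10: ready={F,G,H} → run G
t=11: ready={F,G,H} → run G
t=12: ready={F,H} → run H
t=13: ready={F,H} → run H
t=14: ready={F,H} → run H
t=15: ready={F,H} → run H
t=16: ready={F,H} → run H
t=17: ready={F,H} → run H
t=18: ready={F,H} → run H
t=19: ready={F,H} → run H
t=20: ready={F} → run F
t=21: ready={F} → run F
t=22: (idle)
t=23: (idle)
t=24: (idle)
t=25: (idle)
t=26: (idle)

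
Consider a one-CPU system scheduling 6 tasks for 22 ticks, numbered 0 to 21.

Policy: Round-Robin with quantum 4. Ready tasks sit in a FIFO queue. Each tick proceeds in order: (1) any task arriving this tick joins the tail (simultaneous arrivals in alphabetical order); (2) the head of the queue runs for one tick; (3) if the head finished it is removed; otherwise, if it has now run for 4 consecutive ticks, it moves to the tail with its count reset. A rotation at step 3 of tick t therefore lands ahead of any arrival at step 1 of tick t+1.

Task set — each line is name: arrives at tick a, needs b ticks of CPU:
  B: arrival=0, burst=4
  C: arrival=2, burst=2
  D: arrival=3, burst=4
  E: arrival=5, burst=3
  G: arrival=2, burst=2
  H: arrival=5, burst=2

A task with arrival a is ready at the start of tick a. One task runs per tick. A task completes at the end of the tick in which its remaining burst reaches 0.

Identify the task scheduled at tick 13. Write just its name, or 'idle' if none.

running at tick 13 = E

t=0: queue=[B] q_used=0 → run B
t=1: queue=[B] q_used=1 → run B
t=2: queue=[B,C,G] q_used=2 → run B
t=3: queue=[B,C,G,D] q_used=3 → run B
t=4: queue=[C,G,D] q_used=0 → run C
t=5: queue=[C,G,D,E,H] q_used=1 → run C
t=6: queue=[G,D,E,H] q_used=0 → run G
t=7: queue=[G,D,E,H] q_used=1 → run G
t=8: queue=[D,E,H] q_used=0 → run D
t=9: queue=[D,E,H] q_used=1 → run D
t=10: queue=[D,E,H] q_used=2 → run D
t=11: queue=[D,E,H] q_used=3 → run D
t=12: queue=[E,H] q_used=0 → run E
t=13: queue=[E,H] q_used=1 → run E
t=14: queue=[E,H] q_used=2 → run E
t=15: queue=[H] q_used=0 → run H
t=16: queue=[H] q_used=1 → run H
t=17: (idle)
t=18: (idle)
t=19: (idle)
t=20: (idle)
t=21: (idle)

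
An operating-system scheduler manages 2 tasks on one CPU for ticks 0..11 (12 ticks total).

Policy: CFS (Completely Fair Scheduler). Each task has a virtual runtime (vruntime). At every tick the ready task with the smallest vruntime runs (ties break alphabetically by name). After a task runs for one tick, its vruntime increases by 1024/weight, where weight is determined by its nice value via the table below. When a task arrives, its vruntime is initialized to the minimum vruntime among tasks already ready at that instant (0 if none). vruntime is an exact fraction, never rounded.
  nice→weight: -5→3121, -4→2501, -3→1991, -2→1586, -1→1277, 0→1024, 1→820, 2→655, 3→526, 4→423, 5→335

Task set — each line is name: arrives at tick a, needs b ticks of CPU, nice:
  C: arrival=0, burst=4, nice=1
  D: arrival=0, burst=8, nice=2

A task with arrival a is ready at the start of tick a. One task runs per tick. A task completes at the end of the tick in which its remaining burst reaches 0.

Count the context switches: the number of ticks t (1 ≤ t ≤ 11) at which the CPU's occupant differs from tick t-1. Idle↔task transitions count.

context switches = 7

t=0: vr[C=0 D=0] → run C
t=1: vr[C=256/205 D=0] → run D
t=2: vr[C=256/205 D=1024/655] → run C
t=3: vr[C=512/205 D=1024/655] → run D
t=4: vr[C=512/205 D=2048/655] → run C
t=5: vr[C=768/205 D=2048/655] → run D
t=6: vr[C=768/205 D=3072/655] → run C
t=7: vr[D=3072/655] → run D
t=8: vr[D=4096/655] → run D
t=9: vr[D=1024/131] → run D
t=10: vr[D=6144/655] → run D
t=11: vr[D=7168/655] → run D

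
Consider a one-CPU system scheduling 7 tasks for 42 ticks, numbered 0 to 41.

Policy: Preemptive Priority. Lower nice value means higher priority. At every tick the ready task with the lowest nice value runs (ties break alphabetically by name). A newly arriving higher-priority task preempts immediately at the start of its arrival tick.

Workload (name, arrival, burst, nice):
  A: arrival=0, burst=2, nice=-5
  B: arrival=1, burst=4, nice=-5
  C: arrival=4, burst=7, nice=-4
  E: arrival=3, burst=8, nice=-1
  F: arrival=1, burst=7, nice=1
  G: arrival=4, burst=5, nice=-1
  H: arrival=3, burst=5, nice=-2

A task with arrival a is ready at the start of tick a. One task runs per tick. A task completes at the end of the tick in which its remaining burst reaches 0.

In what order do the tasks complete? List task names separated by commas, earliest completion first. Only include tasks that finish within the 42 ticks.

t=0: ready={A} → run A
t=1: ready={A,B,F} → run A
t=2: ready={B,F} → run B
t=3: ready={B,E,F,H} → run B
t=4: ready={B,C,E,F,G,H} → run B
t=5: ready={B,C,E,F,G,H} → run B
t=6: ready={C,E,F,G,H} → run C
t=7: ready={C,E,F,G,H} → run C
t=8: ready={C,E,F,G,H} → run C
t=9: ready={C,E,F,G,H} → run C
t=10: ready={C,E,F,G,H} → run C
t=11: ready={C,E,F,G,H} → run C
t=12: ready={C,E,F,G,H} → run C
t=13: ready={E,F,G,H} → run H
t=14: ready={E,F,G,H} → run H
t=15: ready={E,F,G,H} → run H
t=16: ready={E,F,G,H} → run H
t=17: ready={E,F,G,H} → run H
t=18: ready={E,F,G} → run E
t=19: ready={E,F,G} → run E
t=20: ready={E,F,G} → run E
t=21: ready={E,F,G} → run E
t=22: ready={E,F,G} → run E
t=23: ready={E,F,G} → run E
t=24: ready={E,F,G} → run E
t=25: ready={E,F,G} → run E
t=26: ready={F,G} → run G
t=27: ready={F,G} → run G
t=28: ready={F,G} → run G
t=29: ready={F,G} → run G
t=30: ready={F,G} → run G
t=31: ready={F} → run F
t=32: ready={F} → run F
t=33: ready={F} → run F
t=34: ready={F} → run F
t=35: ready={F} → run F
t=36: ready={F} → run F
t=37: ready={F} → run F
t=38: (idle)
t=39: (idle)
t=40: (idle)
t=41: (idle)

completion order = A, B, C, H, E, G, F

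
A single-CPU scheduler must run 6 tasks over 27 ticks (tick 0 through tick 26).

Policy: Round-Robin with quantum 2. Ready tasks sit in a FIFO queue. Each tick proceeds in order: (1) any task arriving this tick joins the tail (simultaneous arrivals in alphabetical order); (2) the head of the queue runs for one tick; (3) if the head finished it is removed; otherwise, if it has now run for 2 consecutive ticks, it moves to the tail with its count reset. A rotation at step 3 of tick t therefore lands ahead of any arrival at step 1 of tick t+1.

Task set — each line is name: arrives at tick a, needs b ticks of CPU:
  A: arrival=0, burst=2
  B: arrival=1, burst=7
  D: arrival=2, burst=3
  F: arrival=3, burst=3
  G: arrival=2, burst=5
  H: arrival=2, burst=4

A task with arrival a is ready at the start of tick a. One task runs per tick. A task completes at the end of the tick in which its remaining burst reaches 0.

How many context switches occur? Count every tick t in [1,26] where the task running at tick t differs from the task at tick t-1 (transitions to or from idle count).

t=0: queue=[A] q_used=0 → run A
t=1: queue=[A,B] q_used=1 → run A
t=2: queue=[B,D,G,H] q_used=0 → run B
t=3: queue=[B,D,G,H,F] q_used=1 → run B
t=4: queue=[D,G,H,F,B] q_used=0 → run D
t=5: queue=[D,G,H,F,B] q_used=1 → run D
t=6: queue=[G,H,F,B,D] q_used=0 → run G
t=7: queue=[G,H,F,B,D] q_used=1 → run G
t=8: queue=[H,F,B,D,G] q_used=0 → run H
t=9: queue=[H,F,B,D,G] q_used=1 → run H
t=10: queue=[F,B,D,G,H] q_used=0 → run F
t=11: queue=[F,B,D,G,H] q_used=1 → run F
t=12: queue=[B,D,G,H,F] q_used=0 → run B
t=13: queue=[B,D,G,H,F] q_used=1 → run B
t=14: queue=[D,G,H,F,B] q_used=0 → run D
t=15: queue=[G,H,F,B] q_used=0 → run G
t=16: queue=[G,H,F,B] q_used=1 → run G
t=17: queue=[H,F,B,G] q_used=0 → run H
t=18: queue=[H,F,B,G] q_used=1 → run H
t=19: queue=[F,B,G] q_used=0 → run F
t=20: queue=[B,G] q_used=0 → run B
t=21: queue=[B,G] q_used=1 → run B
t=22: queue=[G,B] q_used=0 → run G
t=23: queue=[B] q_used=0 → run B
t=24: (idle)
t=25: (idle)
t=26: (idle)

context switches = 14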